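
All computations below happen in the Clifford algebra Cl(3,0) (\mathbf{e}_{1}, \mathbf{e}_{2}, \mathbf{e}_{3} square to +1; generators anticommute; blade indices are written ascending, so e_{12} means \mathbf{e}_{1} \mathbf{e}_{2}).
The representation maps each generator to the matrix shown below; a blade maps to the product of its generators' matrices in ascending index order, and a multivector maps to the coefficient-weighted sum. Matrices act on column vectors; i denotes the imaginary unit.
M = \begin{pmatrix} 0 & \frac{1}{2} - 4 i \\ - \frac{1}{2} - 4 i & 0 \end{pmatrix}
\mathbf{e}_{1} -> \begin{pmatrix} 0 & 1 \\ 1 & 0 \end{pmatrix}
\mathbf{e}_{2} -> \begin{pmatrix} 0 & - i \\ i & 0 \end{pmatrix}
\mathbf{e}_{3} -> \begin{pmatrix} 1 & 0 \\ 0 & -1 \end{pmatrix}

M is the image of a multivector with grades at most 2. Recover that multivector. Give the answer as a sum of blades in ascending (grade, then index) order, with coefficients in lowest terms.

Method: 1, rho(e_{1}), rho(e_{2}), rho(e_{3}) form a trace-orthogonal basis of the 2x2 complex matrices (tr(X Y) = 2 if X = Y, else 0), so M = m0*1 + m1*rho(e_{1}) + m2*rho(e_{2}) + m3*rho(e_{3}) with m0 = tr(M)/2 = 0, m1 = tr(M rho(e_{1}))/2 = - 4 i, m2 = tr(M rho(e_{2}))/2 = \frac{i}{2}, m3 = tr(M rho(e_{3}))/2 = 0.
Multiplying table entries, the bivector images are rho(e_{12}) = i*rho(e_{3}), rho(e_{13}) = -i*rho(e_{2}), rho(e_{23}) = i*rho(e_{1}); with real blade coefficients the real parts of m0..m3 are the coefficients of 1, e_{1}, e_{2}, e_{3} and the imaginary parts give the bivectors (e_{23}: Im m1, e_{13}: -Im m2, e_{12}: Im m3).
Answer: -\frac{1}{2} e_{13} - 4 e_{23}


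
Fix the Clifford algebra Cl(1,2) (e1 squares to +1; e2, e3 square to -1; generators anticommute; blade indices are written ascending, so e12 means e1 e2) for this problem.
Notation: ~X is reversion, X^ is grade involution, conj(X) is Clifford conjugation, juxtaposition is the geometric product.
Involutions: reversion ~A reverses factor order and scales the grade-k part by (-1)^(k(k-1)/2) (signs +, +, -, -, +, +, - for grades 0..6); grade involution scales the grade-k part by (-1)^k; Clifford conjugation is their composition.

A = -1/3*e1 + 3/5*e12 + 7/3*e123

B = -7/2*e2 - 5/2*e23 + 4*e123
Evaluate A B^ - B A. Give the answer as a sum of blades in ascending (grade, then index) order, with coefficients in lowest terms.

first term: 28/3 + 56/15*e1 - 12/5*e3 - 7/6*e12 + 29/3*e13 + 4/3*e23 + 5/6*e123
second term: -28/3 + 56/15*e1 + 12/5*e3 - 7/6*e12 - 29/3*e13 - 4/3*e23 + 5/6*e123
Answer: 56/3 - 24/5*e3 + 58/3*e13 + 8/3*e23


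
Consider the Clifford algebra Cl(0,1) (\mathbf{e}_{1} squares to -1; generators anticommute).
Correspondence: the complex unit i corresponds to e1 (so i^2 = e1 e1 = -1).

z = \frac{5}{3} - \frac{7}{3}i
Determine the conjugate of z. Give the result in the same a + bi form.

In blades: z = \frac{5}{3} - \frac{7}{3} e_{1}.
Conjugation here is Clifford conjugation: the scalar is fixed and the grade-1 and grade-2 blades all flip sign, giving \frac{5}{3} + \frac{7}{3} e_{1}; translating back:
Answer: \frac{5}{3} + \frac{7}{3}i


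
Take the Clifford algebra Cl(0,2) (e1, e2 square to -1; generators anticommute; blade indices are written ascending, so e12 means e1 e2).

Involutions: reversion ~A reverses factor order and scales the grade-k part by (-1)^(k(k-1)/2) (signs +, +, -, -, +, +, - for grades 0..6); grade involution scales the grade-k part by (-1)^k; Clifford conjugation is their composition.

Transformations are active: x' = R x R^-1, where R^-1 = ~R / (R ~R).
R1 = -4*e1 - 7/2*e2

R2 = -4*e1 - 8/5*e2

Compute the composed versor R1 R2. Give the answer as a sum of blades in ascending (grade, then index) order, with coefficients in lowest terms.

Distribute over the terms of R1 (each basis-blade product reordered to ascending indices, repeated generators contracted through their squares):
(-4*e1) R2 = -16 + 32/5*e12
(-7/2*e2) R2 = -28/5 - 14*e12
Summing the partial products and collecting blades:
Answer: -108/5 - 38/5*e12


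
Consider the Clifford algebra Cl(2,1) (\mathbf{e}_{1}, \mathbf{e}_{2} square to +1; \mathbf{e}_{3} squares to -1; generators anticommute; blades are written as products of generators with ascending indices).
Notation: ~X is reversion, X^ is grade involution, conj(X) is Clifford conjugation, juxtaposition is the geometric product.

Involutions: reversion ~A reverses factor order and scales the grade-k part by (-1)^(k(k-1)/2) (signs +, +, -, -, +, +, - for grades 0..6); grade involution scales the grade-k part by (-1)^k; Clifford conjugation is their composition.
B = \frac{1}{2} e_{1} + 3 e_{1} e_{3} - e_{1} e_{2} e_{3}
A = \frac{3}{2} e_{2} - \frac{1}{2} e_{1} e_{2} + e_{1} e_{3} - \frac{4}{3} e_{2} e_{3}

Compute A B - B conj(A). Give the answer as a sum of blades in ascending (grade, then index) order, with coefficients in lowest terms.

first term: 3 + \frac{4}{3} e_{1} + \frac{5}{4} e_{2} - e_{3} + \frac{13}{4} e_{1} e_{2} + \frac{3}{2} e_{1} e_{3} + \frac{3}{2} e_{2} e_{3} - \frac{31}{6} e_{1} e_{2} e_{3}
second term: -3 - \frac{4}{3} e_{1} - \frac{3}{4} e_{2} + \frac{13}{4} e_{1} e_{2} - \frac{3}{2} e_{1} e_{3} + \frac{3}{2} e_{2} e_{3} + \frac{31}{6} e_{1} e_{2} e_{3}
Answer: 6 + \frac{8}{3} e_{1} + 2 e_{2} - e_{3} + 3 e_{1} e_{3} - \frac{31}{3} e_{1} e_{2} e_{3}


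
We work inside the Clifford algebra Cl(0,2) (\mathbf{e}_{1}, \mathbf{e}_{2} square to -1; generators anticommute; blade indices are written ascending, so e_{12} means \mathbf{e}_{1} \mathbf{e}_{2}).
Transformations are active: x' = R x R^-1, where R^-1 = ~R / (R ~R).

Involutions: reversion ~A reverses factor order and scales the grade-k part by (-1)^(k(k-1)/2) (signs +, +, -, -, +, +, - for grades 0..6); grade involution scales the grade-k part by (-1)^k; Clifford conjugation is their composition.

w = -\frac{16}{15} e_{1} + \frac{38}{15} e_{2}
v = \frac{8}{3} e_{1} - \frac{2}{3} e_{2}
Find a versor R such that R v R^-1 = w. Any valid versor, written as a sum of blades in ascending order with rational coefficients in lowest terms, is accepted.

A norm check does it: q(v) = q(w) = -\frac{68}{9}, hence R = v + w = \frac{8}{5} e_{1} + \frac{28}{15} e_{2} realises the map — parallel part kept, (v - w)/2 negated, v carried to w.
Answer: \frac{8}{5} e_{1} + \frac{28}{15} e_{2}


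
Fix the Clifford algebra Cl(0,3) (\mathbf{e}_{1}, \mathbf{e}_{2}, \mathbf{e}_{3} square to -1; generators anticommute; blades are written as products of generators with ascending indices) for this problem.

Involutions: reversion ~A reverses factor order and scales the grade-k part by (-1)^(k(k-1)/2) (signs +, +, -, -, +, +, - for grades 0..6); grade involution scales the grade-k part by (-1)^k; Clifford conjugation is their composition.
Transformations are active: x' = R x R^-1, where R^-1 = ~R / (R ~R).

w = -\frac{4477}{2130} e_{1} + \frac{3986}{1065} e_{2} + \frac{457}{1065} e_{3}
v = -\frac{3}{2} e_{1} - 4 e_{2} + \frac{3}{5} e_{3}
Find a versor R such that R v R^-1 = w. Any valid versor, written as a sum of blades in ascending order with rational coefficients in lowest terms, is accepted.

Construction: equal norms (both -\frac{1861}{100}) license R = v + w = -\frac{3836}{1065} e_{1} - \frac{274}{1065} e_{2} + \frac{1096}{1065} e_{3} — nothing changes along that direction, while (v - w)/2 changes sign, so v maps onto w.
Answer: -\frac{3836}{1065} e_{1} - \frac{274}{1065} e_{2} + \frac{1096}{1065} e_{3}


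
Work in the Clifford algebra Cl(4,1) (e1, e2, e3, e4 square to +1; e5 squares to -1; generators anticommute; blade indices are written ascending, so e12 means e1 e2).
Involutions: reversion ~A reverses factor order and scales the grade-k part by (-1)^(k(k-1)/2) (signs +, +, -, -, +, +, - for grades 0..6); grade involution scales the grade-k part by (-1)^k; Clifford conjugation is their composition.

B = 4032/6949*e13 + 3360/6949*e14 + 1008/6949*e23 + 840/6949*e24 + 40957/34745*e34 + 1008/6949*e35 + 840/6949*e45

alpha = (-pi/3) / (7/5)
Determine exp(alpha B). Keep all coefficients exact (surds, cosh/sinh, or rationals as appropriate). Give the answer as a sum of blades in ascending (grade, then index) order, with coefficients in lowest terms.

B^2 term by term: the squares give (4032/6949)^2*(e13)^2 + (3360/6949)^2*(e14)^2 + (1008/6949)^2*(e23)^2 + (840/6949)^2*(e24)^2 + (40957/34745)^2*(e34)^2 + (1008/6949)^2*(e35)^2 + (840/6949)^2*(e45)^2 = 16257024/48288601*(-1) + 11289600/48288601*(-1) + 1016064/48288601*(-1) + 705600/48288601*(-1) + 1677475849/1207215025*(-1) + 1016064/48288601*(+1) + 705600/48288601*(+1) = -49/25 (each basis 2-blade squares to minus the product of its generators' squares); cross terms between blades sharing an index anticommute and cancel; the commuting (index-disjoint) pairs give grade-4 terms 2*c*c'*(blade product), which cancel blade by blade — e1234: -6773760/48288601 + 6773760/48288601 = 0; e1345: 6773760/48288601 - 6773760/48288601 = 0; e2345: 1693440/48288601 - 1693440/48288601 = 0 — confirming B is simple. So B^2 = -49/25.
B^2 = -49/25 — circular case — the even/odd split gives cos and sin: l = 7/5, alpha*l = -pi/3, so exp(alpha B) = cos(-pi/3) + (sin(-pi/3)/(7/5))*B = 1/2 + (-5*sqrt(3)/14)*B.
Answer: 1/2 - 1440*sqrt(3)/6949*e13 - 1200*sqrt(3)/6949*e14 - 360*sqrt(3)/6949*e23 - 300*sqrt(3)/6949*e24 - 5851*sqrt(3)/13898*e34 - 360*sqrt(3)/6949*e35 - 300*sqrt(3)/6949*e45


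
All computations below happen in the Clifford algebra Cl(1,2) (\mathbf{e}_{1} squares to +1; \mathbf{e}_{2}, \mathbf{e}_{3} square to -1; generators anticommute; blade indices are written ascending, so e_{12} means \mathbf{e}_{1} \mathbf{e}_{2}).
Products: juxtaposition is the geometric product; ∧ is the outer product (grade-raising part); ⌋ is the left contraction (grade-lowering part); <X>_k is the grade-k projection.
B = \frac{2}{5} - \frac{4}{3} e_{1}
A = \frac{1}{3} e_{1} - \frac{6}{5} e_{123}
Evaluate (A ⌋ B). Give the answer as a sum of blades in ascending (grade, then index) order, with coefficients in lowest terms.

step 1: -\frac{4}{9}
Answer: -\frac{4}{9}


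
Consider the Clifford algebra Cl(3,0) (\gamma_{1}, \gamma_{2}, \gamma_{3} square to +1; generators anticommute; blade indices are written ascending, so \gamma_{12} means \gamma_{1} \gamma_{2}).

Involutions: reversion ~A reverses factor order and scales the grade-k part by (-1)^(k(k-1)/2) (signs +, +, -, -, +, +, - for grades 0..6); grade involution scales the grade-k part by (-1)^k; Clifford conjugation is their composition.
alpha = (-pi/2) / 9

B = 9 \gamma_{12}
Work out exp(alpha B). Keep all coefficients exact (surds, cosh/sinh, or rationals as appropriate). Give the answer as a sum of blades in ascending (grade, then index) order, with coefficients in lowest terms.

B^2 = (9)^2*(\gamma_{12})^2 = 81*(-1) = -81 (a basis 2-blade squares to minus the product of its generators' squares).
B^2 = -81 — the series telescopes trigonometrically here: l = 9, alpha*l = - \frac{\pi}{2}, so exp(alpha B) = cos(- \frac{\pi}{2}) + (sin(- \frac{\pi}{2})/9)*B = 0 + (- \frac{1}{9})*B.
Answer: -\gamma_{12}


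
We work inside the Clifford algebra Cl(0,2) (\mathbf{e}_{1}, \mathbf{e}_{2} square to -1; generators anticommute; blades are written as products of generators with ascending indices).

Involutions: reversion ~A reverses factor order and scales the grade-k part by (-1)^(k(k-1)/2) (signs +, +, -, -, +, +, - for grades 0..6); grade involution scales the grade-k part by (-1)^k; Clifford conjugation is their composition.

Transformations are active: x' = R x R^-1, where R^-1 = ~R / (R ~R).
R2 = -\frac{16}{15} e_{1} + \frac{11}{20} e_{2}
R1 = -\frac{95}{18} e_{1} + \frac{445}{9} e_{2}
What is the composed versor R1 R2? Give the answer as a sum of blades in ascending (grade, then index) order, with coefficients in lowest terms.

Distribute over the terms of R1 (each basis-blade product reordered to ascending indices, repeated generators contracted through their squares):
(-\frac{95}{18} e_{1}) R2 = -\frac{152}{27} - \frac{209}{72} e_{1} e_{2}
(\frac{445}{9} e_{2}) R2 = -\frac{979}{36} + \frac{1424}{27} e_{1} e_{2}
Summing the partial products and collecting blades:
Answer: -\frac{3545}{108} + \frac{10765}{216} e_{1} e_{2}


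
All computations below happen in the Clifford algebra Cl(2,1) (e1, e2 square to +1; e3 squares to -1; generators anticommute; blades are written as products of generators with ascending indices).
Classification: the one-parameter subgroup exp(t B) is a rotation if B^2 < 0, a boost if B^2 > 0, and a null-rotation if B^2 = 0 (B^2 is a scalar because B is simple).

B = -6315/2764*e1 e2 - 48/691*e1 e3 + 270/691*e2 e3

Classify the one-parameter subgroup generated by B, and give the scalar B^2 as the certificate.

B^2 term by term: the squares give (-6315/2764)^2*(e1 e2)^2 + (-48/691)^2*(e1 e3)^2 + (270/691)^2*(e2 e3)^2 = 39879225/7639696*(-1) + 2304/477481*(+1) + 72900/477481*(+1) = -81/16 (each basis 2-blade squares to minus the product of its generators' squares); cross terms between blades sharing an index anticommute and cancel. So B^2 = -81/16.
Answer: rotation, certificate B^2 = -81/16. One invariant decides it: the square -81/16 survives every conjugation, and its sign is exactly the classification.


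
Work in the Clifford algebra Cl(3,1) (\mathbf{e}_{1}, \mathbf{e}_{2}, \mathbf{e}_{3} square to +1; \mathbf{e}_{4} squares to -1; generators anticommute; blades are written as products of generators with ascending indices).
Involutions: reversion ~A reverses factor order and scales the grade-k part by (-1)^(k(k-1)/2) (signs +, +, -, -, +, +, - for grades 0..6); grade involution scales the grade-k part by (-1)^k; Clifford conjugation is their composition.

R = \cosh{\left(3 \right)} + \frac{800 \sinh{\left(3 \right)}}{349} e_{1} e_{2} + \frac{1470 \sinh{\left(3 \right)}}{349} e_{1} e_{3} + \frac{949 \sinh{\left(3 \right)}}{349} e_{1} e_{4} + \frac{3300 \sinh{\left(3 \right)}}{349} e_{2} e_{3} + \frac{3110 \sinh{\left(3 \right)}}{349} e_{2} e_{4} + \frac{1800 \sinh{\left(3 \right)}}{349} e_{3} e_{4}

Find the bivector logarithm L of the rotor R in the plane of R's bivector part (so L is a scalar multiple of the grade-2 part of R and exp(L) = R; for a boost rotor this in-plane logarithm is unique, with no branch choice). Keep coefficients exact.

The scalar part of R is \cosh{\left(3 \right)}, which determines |rapidity| via cosh; the sign lives in the bivector part, and pairing them (bivector part over sinh of the rapidity = the plane) gives the unique in-plane L = rapidity * plane.
Concretely: cosh(rapidity) = \cosh{\left(3 \right)} gives rapidity = ±3, and since rapidity/sinh(rapidity) is even the sign is immaterial: L = (rapidity/sinh(rapidity)) * <R>_2 = (\frac{3}{\sinh{\left(3 \right)}}) * <R>_2.
Answer: \frac{2400}{349} e_{1} e_{2} + \frac{4410}{349} e_{1} e_{3} + \frac{2847}{349} e_{1} e_{4} + \frac{9900}{349} e_{2} e_{3} + \frac{9330}{349} e_{2} e_{4} + \frac{5400}{349} e_{3} e_{4}


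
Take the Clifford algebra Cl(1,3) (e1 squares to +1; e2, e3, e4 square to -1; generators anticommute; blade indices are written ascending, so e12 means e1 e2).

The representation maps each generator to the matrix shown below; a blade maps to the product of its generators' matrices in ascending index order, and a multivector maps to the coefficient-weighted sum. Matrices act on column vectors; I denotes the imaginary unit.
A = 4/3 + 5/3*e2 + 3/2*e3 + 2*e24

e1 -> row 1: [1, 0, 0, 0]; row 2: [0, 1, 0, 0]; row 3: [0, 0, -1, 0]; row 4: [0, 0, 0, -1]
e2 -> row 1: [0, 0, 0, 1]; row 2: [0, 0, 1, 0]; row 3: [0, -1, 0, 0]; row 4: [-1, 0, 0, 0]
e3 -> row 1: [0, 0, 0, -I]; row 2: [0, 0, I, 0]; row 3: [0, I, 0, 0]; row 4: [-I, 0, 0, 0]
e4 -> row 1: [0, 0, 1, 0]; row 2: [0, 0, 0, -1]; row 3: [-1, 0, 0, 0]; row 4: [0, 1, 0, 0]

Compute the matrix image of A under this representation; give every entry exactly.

Bivector images (products of the table entries): rho(e24) = rho(e2)rho(e4) = row 1: [0, 1, 0, 0]; row 2: [-1, 0, 0, 0]; row 3: [0, 0, 0, 1]; row 4: [0, 0, -1, 0].
M = (4/3)*1 + (5/3)*rho(e2) + (3/2)*rho(e3) + (2)*rho(e24), summed entrywise (1 is the identity matrix):
Answer: row 1: [4/3, 2, 0, 5/3 - 3*I/2]; row 2: [-2, 4/3, 5/3 + 3*I/2, 0]; row 3: [0, -5/3 + 3*I/2, 4/3, 2]; row 4: [-5/3 - 3*I/2, 0, -2, 4/3]


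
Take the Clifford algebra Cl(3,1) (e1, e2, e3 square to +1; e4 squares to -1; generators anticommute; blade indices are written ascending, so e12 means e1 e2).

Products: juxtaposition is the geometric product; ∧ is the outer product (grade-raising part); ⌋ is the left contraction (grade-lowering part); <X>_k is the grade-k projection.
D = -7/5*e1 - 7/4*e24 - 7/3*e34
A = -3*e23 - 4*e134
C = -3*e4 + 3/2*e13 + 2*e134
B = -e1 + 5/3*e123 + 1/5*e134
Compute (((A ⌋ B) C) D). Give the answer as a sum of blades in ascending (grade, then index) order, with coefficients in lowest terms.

step 1: -4/5 + 5*e1
step 2: 15/2*e3 + 12/5*e4 - 6/5*e13 - 15*e14 + 10*e34 - 8/5*e134
step 3: -70/3 + 56/15*e1 - 21/5*e2 - 182/25*e3 - 77/2*e4 + 105/4*e12 + 91/2*e13 + 154/25*e14 + 35/2*e23 + 56/25*e34 - 14/5*e123 - 14*e134 + 105/8*e234 - 21/10*e1234
Answer: -70/3 + 56/15*e1 - 21/5*e2 - 182/25*e3 - 77/2*e4 + 105/4*e12 + 91/2*e13 + 154/25*e14 + 35/2*e23 + 56/25*e34 - 14/5*e123 - 14*e134 + 105/8*e234 - 21/10*e1234


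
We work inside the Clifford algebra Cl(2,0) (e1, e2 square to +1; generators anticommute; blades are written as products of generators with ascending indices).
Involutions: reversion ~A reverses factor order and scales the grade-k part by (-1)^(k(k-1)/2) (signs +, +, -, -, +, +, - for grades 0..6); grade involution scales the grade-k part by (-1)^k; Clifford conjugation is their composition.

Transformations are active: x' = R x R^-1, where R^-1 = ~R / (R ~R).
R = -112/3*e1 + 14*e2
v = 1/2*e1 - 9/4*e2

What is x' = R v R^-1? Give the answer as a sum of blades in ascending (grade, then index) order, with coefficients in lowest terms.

~R = -112/3*e1 + 14*e2, and R ~R = 14308/9, so R^-1 = ~R / (14308/9).
R v = -301/6 + 77*e1 e2
Answer: 271/146*e1 + 399/292*e2


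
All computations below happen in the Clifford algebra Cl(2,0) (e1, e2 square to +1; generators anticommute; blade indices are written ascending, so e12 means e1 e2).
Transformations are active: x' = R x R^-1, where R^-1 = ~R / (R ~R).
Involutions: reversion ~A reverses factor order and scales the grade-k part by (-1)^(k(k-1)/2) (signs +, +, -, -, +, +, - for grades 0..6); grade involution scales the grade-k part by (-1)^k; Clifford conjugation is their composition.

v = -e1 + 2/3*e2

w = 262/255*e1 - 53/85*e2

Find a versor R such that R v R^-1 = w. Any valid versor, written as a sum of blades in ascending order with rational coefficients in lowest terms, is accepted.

Why this works: both vectors square to 13/9, so q(v) = q(w) and R = v + w = 7/255*e1 + 11/255*e2 carries v to w — its own direction survives, the complement (v - w)/2 flips.
Answer: 7/255*e1 + 11/255*e2


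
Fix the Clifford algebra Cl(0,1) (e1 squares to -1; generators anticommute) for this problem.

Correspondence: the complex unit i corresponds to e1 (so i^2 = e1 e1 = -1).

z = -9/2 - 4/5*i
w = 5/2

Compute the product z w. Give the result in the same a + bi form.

In blades: z = -9/2 - 4/5*e1, w = 5/2.
Distribute z over w term by term (generator squares from the signature, products reordered to ascending indices): (-9/2)*w = -45/4; (-4/5*e1)*w = -2*e1.
Sum: -45/4 - 2*e1; translating back through the correspondence:
Answer: -45/4 - 2i


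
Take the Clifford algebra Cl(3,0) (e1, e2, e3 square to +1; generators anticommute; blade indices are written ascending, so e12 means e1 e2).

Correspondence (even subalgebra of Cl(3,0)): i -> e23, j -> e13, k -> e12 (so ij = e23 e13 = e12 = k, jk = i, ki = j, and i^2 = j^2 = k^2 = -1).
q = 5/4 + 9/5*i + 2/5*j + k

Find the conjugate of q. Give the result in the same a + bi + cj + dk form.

In blades: q = 5/4 + e12 + 2/5*e13 + 9/5*e23.
Quaternion conjugation is reversion on the even subalgebra: the scalar is fixed and every grade-2 blade flips sign, giving 5/4 - e12 - 2/5*e13 - 9/5*e23; translating back:
Answer: 5/4 - 9/5*i - 2/5*j - k


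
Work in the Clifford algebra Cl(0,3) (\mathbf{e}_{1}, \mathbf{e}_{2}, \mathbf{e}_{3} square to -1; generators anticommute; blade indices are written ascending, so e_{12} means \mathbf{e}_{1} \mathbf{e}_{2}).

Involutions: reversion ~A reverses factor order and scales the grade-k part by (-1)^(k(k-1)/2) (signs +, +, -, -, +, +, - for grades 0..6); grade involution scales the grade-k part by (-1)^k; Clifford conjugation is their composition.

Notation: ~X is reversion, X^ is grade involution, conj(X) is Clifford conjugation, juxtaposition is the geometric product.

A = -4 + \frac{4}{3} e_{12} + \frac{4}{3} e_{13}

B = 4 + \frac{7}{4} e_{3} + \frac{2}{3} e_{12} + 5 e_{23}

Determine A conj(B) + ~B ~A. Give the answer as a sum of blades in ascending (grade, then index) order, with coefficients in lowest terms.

first term: -\frac{136}{9} + \frac{7}{3} e_{1} + 7 e_{3} + \frac{4}{3} e_{12} + 12 e_{13} + \frac{188}{9} e_{23} - \frac{7}{3} e_{123}
second term: -\frac{152}{9} - \frac{7}{3} e_{1} - 7 e_{3} - \frac{28}{3} e_{12} + \frac{4}{3} e_{13} + \frac{188}{9} e_{23} - \frac{7}{3} e_{123}
Answer: -32 - 8 e_{12} + \frac{40}{3} e_{13} + \frac{376}{9} e_{23} - \frac{14}{3} e_{123}


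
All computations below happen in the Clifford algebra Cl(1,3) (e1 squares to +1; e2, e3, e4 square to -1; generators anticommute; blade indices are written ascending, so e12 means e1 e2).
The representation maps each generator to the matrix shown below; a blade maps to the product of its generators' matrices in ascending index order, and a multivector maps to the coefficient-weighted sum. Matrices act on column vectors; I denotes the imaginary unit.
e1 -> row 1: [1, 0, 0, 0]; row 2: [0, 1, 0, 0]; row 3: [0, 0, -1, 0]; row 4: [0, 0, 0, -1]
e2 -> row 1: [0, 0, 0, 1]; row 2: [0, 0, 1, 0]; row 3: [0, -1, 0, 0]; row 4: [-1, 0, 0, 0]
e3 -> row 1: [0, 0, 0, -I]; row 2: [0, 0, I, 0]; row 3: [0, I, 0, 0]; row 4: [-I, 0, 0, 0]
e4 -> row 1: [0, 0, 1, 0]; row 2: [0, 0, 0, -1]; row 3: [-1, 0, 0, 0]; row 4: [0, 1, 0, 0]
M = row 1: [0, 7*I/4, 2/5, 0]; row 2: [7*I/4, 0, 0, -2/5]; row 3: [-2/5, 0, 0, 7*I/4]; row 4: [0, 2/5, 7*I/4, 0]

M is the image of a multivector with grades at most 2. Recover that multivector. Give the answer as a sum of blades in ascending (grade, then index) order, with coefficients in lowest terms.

Method: the blade images are trace-orthogonal — tr(rho(e_A) rho(e_B)^-1) = 4 if A = B and 0 otherwise — and rho(e_A)^-1 = (e_A)^2 * rho(e_A) with (e_A)^2 = +1 or -1, so the coefficient of e_A in the preimage is (e_A)^2 * tr(M rho(e_A))/4.
Nonzero projections over blades of grade <= 2: e4: (e4)^2 = -1, tr(M rho(e4)) = -8/5, coefficient 2/5; e34: (e34)^2 = -1, tr(M rho(e34)) = 7, coefficient -7/4. Every other blade of grade <= 2 projects to 0.
Answer: 2/5*e4 - 7/4*e34


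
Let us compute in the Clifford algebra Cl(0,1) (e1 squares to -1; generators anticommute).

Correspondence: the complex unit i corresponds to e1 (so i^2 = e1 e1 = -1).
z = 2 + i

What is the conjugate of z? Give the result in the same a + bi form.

In blades: z = 2 + e1.
Conjugation here is Clifford conjugation: the scalar is fixed and the grade-1 and grade-2 blades all flip sign, giving 2 - e1; translating back:
Answer: 2 - i


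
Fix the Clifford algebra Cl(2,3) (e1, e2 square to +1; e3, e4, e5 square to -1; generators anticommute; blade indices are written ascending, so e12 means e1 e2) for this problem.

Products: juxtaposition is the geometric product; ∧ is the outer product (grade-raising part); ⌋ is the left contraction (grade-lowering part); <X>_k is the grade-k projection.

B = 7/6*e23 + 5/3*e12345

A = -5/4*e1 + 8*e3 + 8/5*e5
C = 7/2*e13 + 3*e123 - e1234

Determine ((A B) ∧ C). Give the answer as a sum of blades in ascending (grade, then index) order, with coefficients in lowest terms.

step 1: 28/3*e2 - 35/24*e123 + 28/15*e235 - 8/3*e1234 - 40/3*e1245 - 25/12*e2345
step 2: -98/3*e123
Answer: -98/3*e123


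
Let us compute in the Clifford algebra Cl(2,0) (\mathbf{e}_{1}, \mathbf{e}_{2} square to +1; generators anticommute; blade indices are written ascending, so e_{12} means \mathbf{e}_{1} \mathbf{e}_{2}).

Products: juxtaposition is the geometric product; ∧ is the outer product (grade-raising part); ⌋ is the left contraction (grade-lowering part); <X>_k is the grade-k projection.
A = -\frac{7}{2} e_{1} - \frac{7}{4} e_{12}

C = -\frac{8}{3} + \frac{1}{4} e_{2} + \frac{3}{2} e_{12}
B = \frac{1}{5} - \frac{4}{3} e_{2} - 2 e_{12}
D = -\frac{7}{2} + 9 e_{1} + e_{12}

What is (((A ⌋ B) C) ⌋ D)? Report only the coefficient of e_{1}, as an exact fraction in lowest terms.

step 1: -\frac{7}{2} + 7 e_{2}
step 2: \frac{133}{12} - \frac{21}{2} e_{1} - \frac{469}{24} e_{2} - \frac{21}{4} e_{12}
step 3: -\frac{3073}{24} + \frac{2863}{24} e_{1} - \frac{21}{2} e_{2} + \frac{133}{12} e_{12}
Answer: \frac{2863}{24}


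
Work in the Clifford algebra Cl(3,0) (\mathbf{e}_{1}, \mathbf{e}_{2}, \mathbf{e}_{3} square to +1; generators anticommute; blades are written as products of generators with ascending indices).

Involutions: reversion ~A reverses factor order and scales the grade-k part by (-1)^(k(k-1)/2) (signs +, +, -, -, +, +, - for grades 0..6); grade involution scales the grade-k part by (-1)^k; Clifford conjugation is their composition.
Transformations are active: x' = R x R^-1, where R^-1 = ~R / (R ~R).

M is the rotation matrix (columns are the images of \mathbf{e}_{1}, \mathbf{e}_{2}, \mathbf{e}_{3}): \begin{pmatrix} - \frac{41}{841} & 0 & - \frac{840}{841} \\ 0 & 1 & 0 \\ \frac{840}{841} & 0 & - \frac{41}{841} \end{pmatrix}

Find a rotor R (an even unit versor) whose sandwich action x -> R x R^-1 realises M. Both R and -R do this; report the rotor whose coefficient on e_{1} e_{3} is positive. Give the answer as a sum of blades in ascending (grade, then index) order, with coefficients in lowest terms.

Method: write R = a + b12*e_{1} e_{2} + b13*e_{1} e_{3} + b23*e_{2} e_{3} with a^2 + b12^2 + b13^2 + b23^2 = 1 (so R^-1 = ~R). Expanding the columns R e_j ~R gives tr M = 4a^2 - 1 and, from the antisymmetric part, M21 - M12 = -4a*b12, M13 - M31 = 4a*b13, M32 - M23 = -4a*b23.
Here tr M = \frac{759}{841}, so a^2 = (1 + tr M)/4 = \frac{400}{841} and a = ±\frac{20}{29}. Taking a = \frac{20}{29}: M21 - M12 = 0, M13 - M31 = -\frac{1680}{841}, M32 - M23 = 0, giving b12 = 0, b13 = -\frac{21}{29}, b23 = 0, i.e. R = \frac{20}{29} - \frac{21}{29} e_{1} e_{3}.
Its e_{1} e_{3} coefficient is negative, so report the other preimage -R.
Answer: -\frac{20}{29} + \frac{21}{29} e_{1} e_{3}. Sheet selection: the two-to-one cover makes ±R indistinguishable at the matrix level (trace \frac{759}{841}), so uniqueness comes from the required sign on e_{1} e_{3}.


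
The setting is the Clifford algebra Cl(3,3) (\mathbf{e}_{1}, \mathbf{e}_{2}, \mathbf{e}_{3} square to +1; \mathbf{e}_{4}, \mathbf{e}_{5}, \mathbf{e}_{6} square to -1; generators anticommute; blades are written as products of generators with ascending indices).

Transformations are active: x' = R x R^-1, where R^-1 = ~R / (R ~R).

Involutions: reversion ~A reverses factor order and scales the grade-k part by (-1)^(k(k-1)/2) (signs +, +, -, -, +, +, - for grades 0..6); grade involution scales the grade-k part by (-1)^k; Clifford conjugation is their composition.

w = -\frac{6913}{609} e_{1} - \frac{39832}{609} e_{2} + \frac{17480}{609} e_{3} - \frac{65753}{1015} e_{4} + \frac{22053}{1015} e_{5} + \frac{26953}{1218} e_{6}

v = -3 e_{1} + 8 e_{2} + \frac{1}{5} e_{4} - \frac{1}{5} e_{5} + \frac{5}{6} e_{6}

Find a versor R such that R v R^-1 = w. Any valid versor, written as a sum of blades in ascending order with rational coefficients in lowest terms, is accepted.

The midline construction: v and w both square to \frac{65003}{900}, so reflecting in their sum -\frac{8740}{609} e_{1} - \frac{34960}{609} e_{2} + \frac{17480}{609} e_{3} - \frac{13110}{203} e_{4} + \frac{4370}{203} e_{5} + \frac{13984}{609} e_{6} exchanges them.
Answer: -\frac{8740}{609} e_{1} - \frac{34960}{609} e_{2} + \frac{17480}{609} e_{3} - \frac{13110}{203} e_{4} + \frac{4370}{203} e_{5} + \frac{13984}{609} e_{6}


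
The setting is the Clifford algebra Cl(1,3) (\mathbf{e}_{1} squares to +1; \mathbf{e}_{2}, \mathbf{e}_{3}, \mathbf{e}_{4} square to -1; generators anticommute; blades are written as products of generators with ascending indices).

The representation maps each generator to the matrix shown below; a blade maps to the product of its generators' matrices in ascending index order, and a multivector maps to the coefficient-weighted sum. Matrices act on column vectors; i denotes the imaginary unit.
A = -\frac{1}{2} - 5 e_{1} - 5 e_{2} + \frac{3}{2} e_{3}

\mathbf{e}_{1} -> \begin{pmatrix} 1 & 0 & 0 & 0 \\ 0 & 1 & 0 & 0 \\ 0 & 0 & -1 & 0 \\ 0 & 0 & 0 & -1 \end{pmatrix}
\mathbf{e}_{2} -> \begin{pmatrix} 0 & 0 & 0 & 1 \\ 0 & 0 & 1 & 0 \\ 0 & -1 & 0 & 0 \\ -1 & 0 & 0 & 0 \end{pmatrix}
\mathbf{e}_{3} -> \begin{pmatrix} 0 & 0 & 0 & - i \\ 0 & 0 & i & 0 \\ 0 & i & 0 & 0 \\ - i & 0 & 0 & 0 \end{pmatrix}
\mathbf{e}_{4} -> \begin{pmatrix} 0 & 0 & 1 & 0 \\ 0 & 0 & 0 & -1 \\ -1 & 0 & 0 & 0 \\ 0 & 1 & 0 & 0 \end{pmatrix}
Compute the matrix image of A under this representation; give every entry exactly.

M = (-\frac{1}{2})*1 + (-5)*rho(e_{1}) + (-5)*rho(e_{2}) + (\frac{3}{2})*rho(e_{3}), summed entrywise (1 is the identity matrix):
Answer: \begin{pmatrix} - \frac{11}{2} & 0 & 0 & -5 - \frac{3 i}{2} \\ 0 & - \frac{11}{2} & -5 + \frac{3 i}{2} & 0 \\ 0 & 5 + \frac{3 i}{2} & \frac{9}{2} & 0 \\ 5 - \frac{3 i}{2} & 0 & 0 & \frac{9}{2} \end{pmatrix}


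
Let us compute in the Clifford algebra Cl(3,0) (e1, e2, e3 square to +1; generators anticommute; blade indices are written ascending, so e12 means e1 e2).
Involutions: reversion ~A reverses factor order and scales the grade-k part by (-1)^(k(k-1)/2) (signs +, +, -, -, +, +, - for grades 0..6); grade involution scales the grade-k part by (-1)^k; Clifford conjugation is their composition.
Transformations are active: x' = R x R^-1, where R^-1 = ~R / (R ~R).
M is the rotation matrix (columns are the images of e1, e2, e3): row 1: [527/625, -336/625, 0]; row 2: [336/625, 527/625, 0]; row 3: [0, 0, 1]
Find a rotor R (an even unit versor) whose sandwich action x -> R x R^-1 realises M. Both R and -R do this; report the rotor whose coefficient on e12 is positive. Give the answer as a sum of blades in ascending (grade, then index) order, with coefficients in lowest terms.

Method: write R = a + b12*e12 + b13*e13 + b23*e23 with a^2 + b12^2 + b13^2 + b23^2 = 1 (so R^-1 = ~R). Expanding the columns R e_j ~R gives tr M = 4a^2 - 1 and, from the antisymmetric part, M21 - M12 = -4a*b12, M13 - M31 = 4a*b13, M32 - M23 = -4a*b23.
Here tr M = 1679/625, so a^2 = (1 + tr M)/4 = 576/625 and a = ±24/25. Taking a = 24/25: M21 - M12 = 672/625, M13 - M31 = 0, M32 - M23 = 0, giving b12 = -7/25, b13 = 0, b23 = 0, i.e. R = 24/25 - 7/25*e12.
Its e12 coefficient is negative, so report the other preimage -R.
Answer: -24/25 + 7/25*e12. Key observation: the double cover Spin(3) -> SO(3) sends R and -R to the same matrix (trace 1679/625 here), so the stated sign of the e12 coefficient is what selects one sheet.


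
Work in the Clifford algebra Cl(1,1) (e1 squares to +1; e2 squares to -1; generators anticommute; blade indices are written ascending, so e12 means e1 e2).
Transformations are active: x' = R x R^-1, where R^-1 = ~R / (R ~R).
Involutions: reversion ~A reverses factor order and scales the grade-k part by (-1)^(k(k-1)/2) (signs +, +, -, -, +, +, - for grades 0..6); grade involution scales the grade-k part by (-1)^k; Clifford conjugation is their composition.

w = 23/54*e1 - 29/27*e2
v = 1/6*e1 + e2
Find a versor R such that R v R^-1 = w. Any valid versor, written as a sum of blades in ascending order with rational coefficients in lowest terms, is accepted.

Construction: equal norms (both -35/36) license R = v + w = 16/27*e1 - 2/27*e2 — nothing changes along that direction, while (v - w)/2 changes sign, so v maps onto w.
Answer: 16/27*e1 - 2/27*e2


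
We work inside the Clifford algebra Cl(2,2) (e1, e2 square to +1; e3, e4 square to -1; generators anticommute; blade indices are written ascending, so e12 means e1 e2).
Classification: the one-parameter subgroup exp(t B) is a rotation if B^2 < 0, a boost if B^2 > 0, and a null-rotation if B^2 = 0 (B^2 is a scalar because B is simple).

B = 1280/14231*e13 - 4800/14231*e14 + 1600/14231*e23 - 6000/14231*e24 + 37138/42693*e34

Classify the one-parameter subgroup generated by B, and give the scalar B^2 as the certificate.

B^2 term by term: the squares give (1280/14231)^2*(e13)^2 + (-4800/14231)^2*(e14)^2 + (1600/14231)^2*(e23)^2 + (-6000/14231)^2*(e24)^2 + (37138/42693)^2*(e34)^2 = 1638400/202521361*(+1) + 23040000/202521361*(+1) + 2560000/202521361*(+1) + 36000000/202521361*(+1) + 1379231044/1822692249*(-1) = -4/9 (each basis 2-blade squares to minus the product of its generators' squares); cross terms between blades sharing an index anticommute and cancel; the commuting (index-disjoint) pairs give grade-4 terms 2*c*c'*(blade product), which cancel blade by blade — e1234: 15360000/202521361 - 15360000/202521361 = 0 — confirming B is simple. So B^2 = -4/9.
Answer: rotation, certificate B^2 = -4/9. B^2 = -4/9 is basis-independent, so its sign is the whole story.


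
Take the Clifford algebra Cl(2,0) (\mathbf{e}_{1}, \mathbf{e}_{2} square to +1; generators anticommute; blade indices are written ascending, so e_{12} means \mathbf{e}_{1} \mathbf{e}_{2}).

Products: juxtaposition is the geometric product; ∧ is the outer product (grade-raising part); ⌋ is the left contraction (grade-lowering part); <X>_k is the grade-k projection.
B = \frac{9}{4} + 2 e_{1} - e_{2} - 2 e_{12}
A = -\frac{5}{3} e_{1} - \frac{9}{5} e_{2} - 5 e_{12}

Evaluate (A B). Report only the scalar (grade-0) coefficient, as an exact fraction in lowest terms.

step 1: -\frac{173}{15} - \frac{47}{20} e_{1} + \frac{557}{60} e_{2} - \frac{359}{60} e_{12}
Answer: -\frac{173}{15}


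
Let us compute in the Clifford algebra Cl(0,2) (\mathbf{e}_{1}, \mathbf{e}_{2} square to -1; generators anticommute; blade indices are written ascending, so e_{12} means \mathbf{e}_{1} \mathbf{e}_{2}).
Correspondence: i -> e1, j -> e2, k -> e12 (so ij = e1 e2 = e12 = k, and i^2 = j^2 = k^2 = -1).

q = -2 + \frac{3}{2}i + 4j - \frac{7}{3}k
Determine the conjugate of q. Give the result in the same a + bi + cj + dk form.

In blades: q = -2 + \frac{3}{2} e_{1} + 4 e_{2} - \frac{7}{3} e_{12}.
Conjugation here is Clifford conjugation: the scalar is fixed and the grade-1 and grade-2 blades all flip sign, giving -2 - \frac{3}{2} e_{1} - 4 e_{2} + \frac{7}{3} e_{12}; translating back:
Answer: -2 - \frac{3}{2}i - 4j + \frac{7}{3}k


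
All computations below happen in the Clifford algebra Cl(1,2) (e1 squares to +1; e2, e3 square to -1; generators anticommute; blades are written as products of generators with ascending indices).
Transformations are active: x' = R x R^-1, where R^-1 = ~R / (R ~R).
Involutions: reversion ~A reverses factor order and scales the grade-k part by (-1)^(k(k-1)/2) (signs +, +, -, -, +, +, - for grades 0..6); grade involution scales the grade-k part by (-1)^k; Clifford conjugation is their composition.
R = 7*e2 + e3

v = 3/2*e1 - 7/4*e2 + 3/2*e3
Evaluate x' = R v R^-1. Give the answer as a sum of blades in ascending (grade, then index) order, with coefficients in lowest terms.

~R = 7*e2 + e3, and R ~R = -50, so R^-1 = ~R / (-50).
R v = 43/4 - 21/2*e1 e2 - 3/2*e1 e3 + 49/4*e2 e3
Answer: -3/2*e1 - 63/50*e2 - 193/100*e3


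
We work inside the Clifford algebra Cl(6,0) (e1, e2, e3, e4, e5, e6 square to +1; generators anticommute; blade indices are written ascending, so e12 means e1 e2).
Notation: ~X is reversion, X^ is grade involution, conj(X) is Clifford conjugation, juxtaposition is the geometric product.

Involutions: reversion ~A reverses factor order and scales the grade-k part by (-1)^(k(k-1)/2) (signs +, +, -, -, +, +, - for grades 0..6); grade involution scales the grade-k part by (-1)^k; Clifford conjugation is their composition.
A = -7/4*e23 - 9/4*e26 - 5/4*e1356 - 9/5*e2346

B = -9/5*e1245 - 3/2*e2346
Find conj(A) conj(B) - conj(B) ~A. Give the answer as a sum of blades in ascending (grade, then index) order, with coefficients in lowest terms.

first term: 27/10 + 27/8*e34 + 21/8*e46 - 15/8*e1245 + 63/20*e1345 - 81/25*e1356 + 81/20*e1456 - 9/4*e2346
second term: 27/10 + 27/8*e34 + 21/8*e46 - 15/8*e1245 - 63/20*e1345 - 81/25*e1356 - 81/20*e1456 - 9/4*e2346
Answer: 63/10*e1345 + 81/10*e1456


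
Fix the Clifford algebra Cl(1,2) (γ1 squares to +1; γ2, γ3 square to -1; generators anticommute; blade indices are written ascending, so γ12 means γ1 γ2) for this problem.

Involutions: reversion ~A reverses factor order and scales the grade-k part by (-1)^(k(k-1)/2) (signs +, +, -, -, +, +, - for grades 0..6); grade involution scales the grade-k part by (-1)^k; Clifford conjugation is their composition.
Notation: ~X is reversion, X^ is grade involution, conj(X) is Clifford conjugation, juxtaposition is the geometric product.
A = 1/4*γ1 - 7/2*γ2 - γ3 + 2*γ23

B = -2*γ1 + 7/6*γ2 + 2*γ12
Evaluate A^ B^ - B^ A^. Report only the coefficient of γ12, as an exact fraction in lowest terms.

first term: 43/12 + 7*γ1 - 1/2*γ2 - 7/3*γ3 - 161/24*γ12 + 2*γ13 + 7/6*γ23 + 6*γ123
second term: 43/12 - 7*γ1 + 1/2*γ2 + 7/3*γ3 + 161/24*γ12 - 2*γ13 - 7/6*γ23 + 6*γ123
Answer: -161/12


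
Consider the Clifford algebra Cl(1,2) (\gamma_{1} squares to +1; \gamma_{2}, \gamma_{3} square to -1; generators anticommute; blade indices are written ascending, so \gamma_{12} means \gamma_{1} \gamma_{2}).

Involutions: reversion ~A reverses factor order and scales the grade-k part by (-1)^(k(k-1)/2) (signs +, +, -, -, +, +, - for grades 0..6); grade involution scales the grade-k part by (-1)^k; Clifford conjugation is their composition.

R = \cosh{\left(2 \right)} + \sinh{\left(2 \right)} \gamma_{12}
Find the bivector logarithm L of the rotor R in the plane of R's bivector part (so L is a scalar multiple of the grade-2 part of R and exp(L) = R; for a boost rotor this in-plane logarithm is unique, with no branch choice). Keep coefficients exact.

The scalar part of R is \cosh{\left(2 \right)}, so cosh pins the rapidity up to sign — the sign comes from the bivector part; dividing that part by sinh of the rapidity yields the plane, and the in-plane L = rapidity * plane is unique because the two sign choices cancel.
Concretely: cosh(rapidity) = \cosh{\left(2 \right)} gives rapidity = ±2, and since rapidity/sinh(rapidity) is even the sign is immaterial: L = (rapidity/sinh(rapidity)) * <R>_2 = (\frac{2}{\sinh{\left(2 \right)}}) * <R>_2.
Answer: 2 \gamma_{12}


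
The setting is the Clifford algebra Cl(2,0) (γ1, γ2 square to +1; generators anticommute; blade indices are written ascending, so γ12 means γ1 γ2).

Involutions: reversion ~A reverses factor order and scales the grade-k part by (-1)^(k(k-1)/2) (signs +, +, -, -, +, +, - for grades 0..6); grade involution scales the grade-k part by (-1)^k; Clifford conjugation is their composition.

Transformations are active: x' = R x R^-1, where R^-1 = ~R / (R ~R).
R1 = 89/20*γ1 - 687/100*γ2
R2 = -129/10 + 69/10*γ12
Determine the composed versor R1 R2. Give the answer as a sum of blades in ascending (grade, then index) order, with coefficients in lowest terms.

Distribute over the terms of R1 (each basis-blade product reordered to ascending indices, repeated generators contracted through their squares):
(89/20*γ1) R2 = -11481/200*γ1 + 6141/200*γ2
(-687/100*γ2) R2 = 47403/1000*γ1 + 88623/1000*γ2
Summing the partial products and collecting blades:
Answer: -5001/500*γ1 + 14916/125*γ2


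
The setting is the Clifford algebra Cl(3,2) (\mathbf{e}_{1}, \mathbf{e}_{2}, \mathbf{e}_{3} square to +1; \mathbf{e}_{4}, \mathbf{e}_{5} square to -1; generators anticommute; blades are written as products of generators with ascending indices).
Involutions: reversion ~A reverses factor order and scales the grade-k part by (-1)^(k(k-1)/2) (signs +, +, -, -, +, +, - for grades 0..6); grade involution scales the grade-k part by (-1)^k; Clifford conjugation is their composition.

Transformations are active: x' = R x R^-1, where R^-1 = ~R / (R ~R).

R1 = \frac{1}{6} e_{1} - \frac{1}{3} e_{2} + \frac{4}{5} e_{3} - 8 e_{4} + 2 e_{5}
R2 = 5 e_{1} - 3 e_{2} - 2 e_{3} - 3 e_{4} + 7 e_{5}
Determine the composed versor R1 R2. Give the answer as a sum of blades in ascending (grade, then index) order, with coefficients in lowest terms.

Distribute over the terms of R1 (each basis-blade product reordered to ascending indices, repeated generators contracted through their squares):
(\frac{1}{6} e_{1}) R2 = \frac{5}{6} - \frac{1}{2} e_{1} e_{2} - \frac{1}{3} e_{1} e_{3} - \frac{1}{2} e_{1} e_{4} + \frac{7}{6} e_{1} e_{5}
(-\frac{1}{3} e_{2}) R2 = 1 + \frac{5}{3} e_{1} e_{2} + \frac{2}{3} e_{2} e_{3} + e_{2} e_{4} - \frac{7}{3} e_{2} e_{5}
(\frac{4}{5} e_{3}) R2 = -\frac{8}{5} - 4 e_{1} e_{3} + \frac{12}{5} e_{2} e_{3} - \frac{12}{5} e_{3} e_{4} + \frac{28}{5} e_{3} e_{5}
(-8 e_{4}) R2 = -24 + 40 e_{1} e_{4} - 24 e_{2} e_{4} - 16 e_{3} e_{4} - 56 e_{4} e_{5}
(2 e_{5}) R2 = -14 - 10 e_{1} e_{5} + 6 e_{2} e_{5} + 4 e_{3} e_{5} + 6 e_{4} e_{5}
Summing the partial products and collecting blades:
Answer: -\frac{1133}{30} + \frac{7}{6} e_{1} e_{2} - \frac{13}{3} e_{1} e_{3} + \frac{79}{2} e_{1} e_{4} - \frac{53}{6} e_{1} e_{5} + \frac{46}{15} e_{2} e_{3} - 23 e_{2} e_{4} + \frac{11}{3} e_{2} e_{5} - \frac{92}{5} e_{3} e_{4} + \frac{48}{5} e_{3} e_{5} - 50 e_{4} e_{5}
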